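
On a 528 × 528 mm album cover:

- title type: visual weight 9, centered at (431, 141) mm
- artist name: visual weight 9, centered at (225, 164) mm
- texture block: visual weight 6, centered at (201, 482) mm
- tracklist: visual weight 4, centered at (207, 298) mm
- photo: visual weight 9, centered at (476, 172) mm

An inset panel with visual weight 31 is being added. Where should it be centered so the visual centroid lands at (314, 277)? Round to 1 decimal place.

(294.5, 337.4)

With the inset panel, Σw becomes 9 + 9 + 6 + 4 + 9 + 31 = 68.
x: need Σw·x = 68·314 = 21352. Existing = 9·431 + 9·225 + 6·201 + 4·207 + 9·476 = 12222. Remainder 9130 / 31 ≈ 294.52.
y: need Σw·y = 68·277 = 18836. Existing = 9·141 + 9·164 + 6·482 + 4·298 + 9·172 = 8377. Remainder 10459 / 31 ≈ 337.39.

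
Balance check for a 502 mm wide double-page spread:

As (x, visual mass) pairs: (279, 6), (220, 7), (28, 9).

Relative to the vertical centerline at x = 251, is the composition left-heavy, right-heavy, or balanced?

left-heavy

Weights sum to 6 + 7 + 9 = 22.
Σw·x = 6·279 + 7·220 + 9·28 = 3466, so x̄ = 3466/22 ≈ 157.55.
Since 157.5 is left of 251, the composition reads left-heavy.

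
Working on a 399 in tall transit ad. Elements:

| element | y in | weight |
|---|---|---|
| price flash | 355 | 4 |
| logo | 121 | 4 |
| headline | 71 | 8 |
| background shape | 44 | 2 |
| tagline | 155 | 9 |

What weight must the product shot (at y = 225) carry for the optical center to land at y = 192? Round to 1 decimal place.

w ≈ 37.2

Existing Σw = 27 (4 + 4 + 8 + 2 + 9); existing moment 4·355 + 4·121 + 8·71 + 2·44 + 9·155 = 3955.
For the centroid to hit 192: (3955 + w·225) / (27 + w) = 192.
So w = (192·27 − 3955)/(225 − 192) = 1229/33 ≈ 37.24.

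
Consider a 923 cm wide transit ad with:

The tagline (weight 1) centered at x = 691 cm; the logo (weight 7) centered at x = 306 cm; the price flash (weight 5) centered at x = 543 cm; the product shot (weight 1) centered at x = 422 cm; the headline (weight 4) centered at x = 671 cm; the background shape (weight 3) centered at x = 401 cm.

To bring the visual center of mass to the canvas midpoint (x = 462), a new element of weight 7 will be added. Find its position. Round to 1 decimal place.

x ≈ 439.9

New total weight: (1 + 7 + 5 + 1 + 4 + 3) + 7 = 28.
x: target moment 28×462 = 12936; current 1·691 + 7·306 + 5·543 + 1·422 + 4·671 + 3·401 = 9857; the new element supplies 3079, so x = 3079/7 ≈ 439.86.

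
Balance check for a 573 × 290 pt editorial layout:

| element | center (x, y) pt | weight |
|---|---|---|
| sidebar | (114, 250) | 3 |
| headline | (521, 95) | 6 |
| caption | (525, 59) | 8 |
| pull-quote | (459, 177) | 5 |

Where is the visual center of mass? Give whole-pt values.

(453, 122)

Σw = 3 + 6 + 8 + 5 = 22.
x: (3·114 + 6·521 + 8·525 + 5·459) / 22 = 9963 / 22 ≈ 452.86
y: (3·250 + 6·95 + 8·59 + 5·177) / 22 = 2677 / 22 ≈ 121.68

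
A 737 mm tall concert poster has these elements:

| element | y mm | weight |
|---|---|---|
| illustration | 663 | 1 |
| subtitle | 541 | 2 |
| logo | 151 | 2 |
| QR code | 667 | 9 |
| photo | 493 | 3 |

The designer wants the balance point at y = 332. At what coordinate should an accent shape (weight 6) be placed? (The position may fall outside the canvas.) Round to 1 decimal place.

With the accent shape, Σw becomes 1 + 2 + 2 + 9 + 3 + 6 = 23.
y: need Σw·y = 23·332 = 7636. Existing = 1·663 + 2·541 + 2·151 + 9·667 + 3·493 = 9529. Remainder -1893 / 6 ≈ -315.50.

y ≈ -315.5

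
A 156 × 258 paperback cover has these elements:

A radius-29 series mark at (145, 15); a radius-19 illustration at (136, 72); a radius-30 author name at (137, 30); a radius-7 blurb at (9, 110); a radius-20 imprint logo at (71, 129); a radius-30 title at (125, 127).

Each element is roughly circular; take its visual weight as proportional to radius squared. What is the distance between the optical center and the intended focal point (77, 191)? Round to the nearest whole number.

r² weights: series mark 29² = 841, illustration 19² = 361, author name 30² = 900, blurb 7² = 49, imprint logo 20² = 400, title 30² = 900. Total = 3451.
x: (841·145 + 361·136 + 900·137 + 49·9 + 400·71 + 900·125) / 3451 = 435682 / 3451 ≈ 126.25
y: (841·15 + 361·72 + 900·30 + 49·110 + 400·129 + 900·127) / 3451 = 236897 / 3451 ≈ 68.65
Relative to (77, 191): Δ = (49.25, -122.35); |Δ| = √(49.25² + -122.35²) ≈ 131.89.

≈ 132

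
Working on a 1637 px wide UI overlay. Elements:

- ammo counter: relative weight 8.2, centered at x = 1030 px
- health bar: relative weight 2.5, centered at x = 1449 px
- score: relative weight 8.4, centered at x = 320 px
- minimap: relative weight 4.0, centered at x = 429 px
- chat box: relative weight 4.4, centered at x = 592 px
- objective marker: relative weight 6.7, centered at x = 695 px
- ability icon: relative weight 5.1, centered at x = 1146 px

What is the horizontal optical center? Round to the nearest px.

Total weight = 8.2 + 2.5 + 8.4 + 4.0 + 4.4 + 6.7 + 5.1 = 39.3.
x-moment: 8.2·1030 + 2.5·1449 + 8.4·320 + 4.0·429 + 4.4·592 + 6.7·695 + 5.1·1146 = 29578.4; centroid 29578.4/39.3 ≈ 752.63.

x ≈ 753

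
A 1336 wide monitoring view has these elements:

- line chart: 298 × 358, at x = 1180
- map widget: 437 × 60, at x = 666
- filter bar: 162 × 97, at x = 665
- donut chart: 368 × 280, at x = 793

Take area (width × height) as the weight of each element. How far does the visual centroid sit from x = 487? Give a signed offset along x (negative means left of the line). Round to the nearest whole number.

Areas → weights: line chart 298·358 = 106684, map widget 437·60 = 26220, filter bar 162·97 = 15714, donut chart 368·280 = 103040; Σw = 251658.
Σw·x = 106684·1180 + 26220·666 + 15714·665 + 103040·793 = 235510170, so x̄ = 235510170/251658 ≈ 935.83.
Offset from x = 487: 935.83 − 487 ≈ 448.83.

≈ 449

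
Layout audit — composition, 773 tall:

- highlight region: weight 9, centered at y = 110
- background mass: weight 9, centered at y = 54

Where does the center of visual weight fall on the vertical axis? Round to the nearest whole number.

y ≈ 82

Weights sum to 9 + 9 = 18.
y: (9·110 + 9·54) / 18 = 1476 / 18 ≈ 82.00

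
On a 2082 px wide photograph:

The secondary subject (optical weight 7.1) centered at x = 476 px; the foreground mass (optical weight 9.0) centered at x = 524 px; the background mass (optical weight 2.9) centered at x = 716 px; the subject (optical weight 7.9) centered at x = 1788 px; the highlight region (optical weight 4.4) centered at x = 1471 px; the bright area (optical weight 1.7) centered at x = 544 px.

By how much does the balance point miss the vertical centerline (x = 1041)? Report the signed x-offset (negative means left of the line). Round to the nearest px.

Σw = 7.1 + 9.0 + 2.9 + 7.9 + 4.4 + 1.7 = 33.0.
Σw·x = 7.1·476 + 9.0·524 + 2.9·716 + 7.9·1788 + 4.4·1471 + 1.7·544 = 31694.4, so x̄ = 31694.4/33.0 ≈ 960.44.
Offset from x = 1041: 960.44 − 1041 ≈ -80.56.

≈ -81 px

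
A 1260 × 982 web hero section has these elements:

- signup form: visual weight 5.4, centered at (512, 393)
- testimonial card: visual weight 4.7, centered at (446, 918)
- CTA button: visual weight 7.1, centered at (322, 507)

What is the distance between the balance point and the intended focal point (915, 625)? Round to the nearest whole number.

Σw = 5.4 + 4.7 + 7.1 = 17.2.
x-moment: 5.4·512 + 4.7·446 + 7.1·322 = 7147.2; centroid 7147.2/17.2 ≈ 415.53.
y-moment: 5.4·393 + 4.7·918 + 7.1·507 = 10036.5; centroid 10036.5/17.2 ≈ 583.52.
From (915, 625): dx = -499.47, dy = -41.48, so the distance is √(dx²+dy²) ≈ 501.18.

≈ 501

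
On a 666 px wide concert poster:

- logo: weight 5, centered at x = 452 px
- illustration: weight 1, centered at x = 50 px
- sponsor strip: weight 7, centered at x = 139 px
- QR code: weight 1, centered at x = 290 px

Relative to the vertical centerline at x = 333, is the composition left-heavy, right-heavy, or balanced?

left-heavy

Weights sum to 5 + 1 + 7 + 1 = 14.
Σw·x = 5·452 + 1·50 + 7·139 + 1·290 = 3573, so x̄ = 3573/14 ≈ 255.21.
255.2 lies left of the midline 333, so the layout is left-heavy.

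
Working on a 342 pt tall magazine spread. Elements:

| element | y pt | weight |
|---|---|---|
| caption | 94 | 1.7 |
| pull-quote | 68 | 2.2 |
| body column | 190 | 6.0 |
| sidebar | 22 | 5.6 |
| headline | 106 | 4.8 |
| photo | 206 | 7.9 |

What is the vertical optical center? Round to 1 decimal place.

Σw = 1.7 + 2.2 + 6.0 + 5.6 + 4.8 + 7.9 = 28.2.
Σw·y = 3708.8; ȳ = 3708.8/28.2 ≈ 131.52.

y ≈ 131.5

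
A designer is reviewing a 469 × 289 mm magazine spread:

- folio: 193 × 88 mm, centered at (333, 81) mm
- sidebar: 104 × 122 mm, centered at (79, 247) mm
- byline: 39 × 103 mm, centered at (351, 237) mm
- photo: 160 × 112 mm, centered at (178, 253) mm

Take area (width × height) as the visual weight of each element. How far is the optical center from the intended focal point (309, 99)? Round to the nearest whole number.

≈ 131 mm

Areas → weights: folio 193·88 = 16984, sidebar 104·122 = 12688, byline 39·103 = 4017, photo 160·112 = 17920; Σw = 51609.
Σw·x = 16984·333 + 12688·79 + 4017·351 + 17920·178 = 11257751, so x̄ = 11257751/51609 ≈ 218.14.
Σw·y = 16984·81 + 12688·247 + 4017·237 + 17920·253 = 9995429, so ȳ = 9995429/51609 ≈ 193.68.
From (309, 99): dx = -90.86, dy = 94.68, so the distance is √(dx²+dy²) ≈ 131.22.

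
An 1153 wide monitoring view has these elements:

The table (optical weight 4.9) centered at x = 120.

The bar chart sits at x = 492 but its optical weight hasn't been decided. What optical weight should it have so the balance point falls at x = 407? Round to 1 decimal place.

The single fixed element contributes weight 4.9, moment 4.9·120 = 588.0.
Balance at x = 407 requires (588.0 + w·492) / (4.9 + w) = 407.
Rearranging, w·(492 − 407) = 407·4.9 − 588.0 = 1406.3, so w ≈ 1406.3/85 = 16.54.

w ≈ 16.5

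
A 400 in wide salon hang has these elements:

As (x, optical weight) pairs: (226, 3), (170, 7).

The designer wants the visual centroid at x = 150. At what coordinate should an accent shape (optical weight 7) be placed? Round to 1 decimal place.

With the accent shape, Σw becomes 3 + 7 + 7 = 17.
x: need Σw·x = 17·150 = 2550. Existing = 3·226 + 7·170 = 1868. Remainder 682 / 7 ≈ 97.43.

x ≈ 97.4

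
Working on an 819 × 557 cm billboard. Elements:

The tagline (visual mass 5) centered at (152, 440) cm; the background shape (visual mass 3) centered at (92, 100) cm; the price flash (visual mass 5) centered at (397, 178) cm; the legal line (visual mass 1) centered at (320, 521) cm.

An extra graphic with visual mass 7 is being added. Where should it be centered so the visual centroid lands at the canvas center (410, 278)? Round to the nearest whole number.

After adding the extra graphic, total weight = 5 + 3 + 5 + 1 + 7 = 21.
x: need Σw·x = 21·410 = 8610. Existing = 5·152 + 3·92 + 5·397 + 1·320 = 3341. Remainder 5269 / 7 ≈ 752.71.
y: need Σw·y = 21·278 = 5838. Existing = 5·440 + 3·100 + 5·178 + 1·521 = 3911. Remainder 1927 / 7 ≈ 275.29.

(753, 275)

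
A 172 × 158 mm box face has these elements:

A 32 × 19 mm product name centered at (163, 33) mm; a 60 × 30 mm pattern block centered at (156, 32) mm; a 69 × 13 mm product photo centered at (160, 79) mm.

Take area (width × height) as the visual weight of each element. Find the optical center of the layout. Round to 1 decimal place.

(158.4, 44.9)

Areas → weights: product name 32·19 = 608, pattern block 60·30 = 1800, product photo 69·13 = 897; Σw = 3305.
x-moment: 608·163 + 1800·156 + 897·160 = 523424; centroid 523424/3305 ≈ 158.37.
y-moment: 608·33 + 1800·32 + 897·79 = 148527; centroid 148527/3305 ≈ 44.94.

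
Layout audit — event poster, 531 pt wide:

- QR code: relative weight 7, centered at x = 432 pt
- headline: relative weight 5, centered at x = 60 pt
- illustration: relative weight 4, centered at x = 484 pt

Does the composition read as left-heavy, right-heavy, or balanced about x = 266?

Total weight = 7 + 5 + 4 = 16.
x: (7·432 + 5·60 + 4·484) / 16 = 5260 / 16 ≈ 328.75
328.8 lies right of the midline 266, so the layout is right-heavy.

right-heavy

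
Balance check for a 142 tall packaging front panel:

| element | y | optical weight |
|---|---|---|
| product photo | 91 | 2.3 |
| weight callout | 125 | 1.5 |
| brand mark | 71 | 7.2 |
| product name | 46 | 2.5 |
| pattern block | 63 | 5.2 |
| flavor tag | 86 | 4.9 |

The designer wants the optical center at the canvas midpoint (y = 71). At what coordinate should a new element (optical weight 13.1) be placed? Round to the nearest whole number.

After adding the new element, total weight = 2.3 + 1.5 + 7.2 + 2.5 + 5.2 + 4.9 + 13.1 = 36.7.
y: need Σw·y = 36.7·71 = 2605.7. Existing = 2.3·91 + 1.5·125 + 7.2·71 + 2.5·46 + 5.2·63 + 4.9·86 = 1772.0. Remainder 833.7 / 13.1 ≈ 63.64.

y ≈ 64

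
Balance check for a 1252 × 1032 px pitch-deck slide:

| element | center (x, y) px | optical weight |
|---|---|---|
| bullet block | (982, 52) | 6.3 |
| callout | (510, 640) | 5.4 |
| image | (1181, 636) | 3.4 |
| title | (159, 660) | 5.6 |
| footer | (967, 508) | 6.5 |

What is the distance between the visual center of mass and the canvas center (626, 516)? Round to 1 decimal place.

≈ 121.0 px

Total weight = 6.3 + 5.4 + 3.4 + 5.6 + 6.5 = 27.2.
x: (6.3·982 + 5.4·510 + 3.4·1181 + 5.6·159 + 6.5·967) / 27.2 = 20131.9 / 27.2 ≈ 740.14
y: (6.3·52 + 5.4·640 + 3.4·636 + 5.6·660 + 6.5·508) / 27.2 = 12944.0 / 27.2 ≈ 475.88
Relative to (626, 516): Δ = (114.14, -40.12); |Δ| = √(114.14² + -40.12²) ≈ 120.99.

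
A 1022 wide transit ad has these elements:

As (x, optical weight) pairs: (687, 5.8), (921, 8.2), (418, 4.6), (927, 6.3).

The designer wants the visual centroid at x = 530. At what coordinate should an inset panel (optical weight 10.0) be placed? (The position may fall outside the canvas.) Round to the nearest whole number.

x ≈ -80

After adding the inset panel, total weight = 5.8 + 8.2 + 4.6 + 6.3 + 10.0 = 34.9.
x: target moment 34.9×530 = 18497.0; current 5.8·687 + 8.2·921 + 4.6·418 + 6.3·927 = 19299.7; the inset panel supplies -802.7, so x = -802.7/10.0 ≈ -80.27.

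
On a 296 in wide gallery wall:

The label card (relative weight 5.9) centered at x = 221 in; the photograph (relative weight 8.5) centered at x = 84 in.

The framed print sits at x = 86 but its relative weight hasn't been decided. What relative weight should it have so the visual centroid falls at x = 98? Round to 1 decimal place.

w ≈ 50.6

Known weights sum to 5.9 + 8.5 = 14.4; their moment is 5.9·221 + 8.5·84 = 2017.9.
For the centroid to hit 98: (2017.9 + w·86) / (14.4 + w) = 98.
Solving: w = (98·14.4 − 2017.9) / (86 − 98) = -606.7 / -12 ≈ 50.56.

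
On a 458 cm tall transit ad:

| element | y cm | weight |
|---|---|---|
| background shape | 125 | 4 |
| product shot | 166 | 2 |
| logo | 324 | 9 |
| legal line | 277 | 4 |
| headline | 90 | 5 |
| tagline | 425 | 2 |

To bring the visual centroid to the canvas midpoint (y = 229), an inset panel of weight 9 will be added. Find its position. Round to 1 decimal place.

y ≈ 206.6

After adding the inset panel, total weight = 4 + 2 + 9 + 4 + 5 + 2 + 9 = 35.
y: target moment 35×229 = 8015; current 4·125 + 2·166 + 9·324 + 4·277 + 5·90 + 2·425 = 6156; the inset panel supplies 1859, so y = 1859/9 ≈ 206.56.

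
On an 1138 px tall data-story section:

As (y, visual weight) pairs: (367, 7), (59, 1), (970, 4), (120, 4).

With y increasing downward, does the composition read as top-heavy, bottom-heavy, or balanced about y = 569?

Total weight = 7 + 1 + 4 + 4 = 16.
y-moment: 7·367 + 1·59 + 4·970 + 4·120 = 6988; centroid 6988/16 ≈ 436.75.
436.8 lies above (smaller y than) the midline 569, so the layout is top-heavy.

top-heavy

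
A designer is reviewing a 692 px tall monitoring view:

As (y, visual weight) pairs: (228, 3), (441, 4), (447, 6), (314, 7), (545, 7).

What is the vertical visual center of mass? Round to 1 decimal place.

y ≈ 412.7

Σw = 3 + 4 + 6 + 7 + 7 = 27.
Σw·y = 3·228 + 4·441 + 6·447 + 7·314 + 7·545 = 11143, so ȳ = 11143/27 ≈ 412.70.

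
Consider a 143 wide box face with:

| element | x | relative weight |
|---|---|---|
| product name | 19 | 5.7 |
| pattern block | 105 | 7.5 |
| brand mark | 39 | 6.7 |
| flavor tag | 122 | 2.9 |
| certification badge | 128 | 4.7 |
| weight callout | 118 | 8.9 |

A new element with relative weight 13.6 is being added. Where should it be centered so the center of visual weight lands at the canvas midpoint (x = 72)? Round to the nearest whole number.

After adding the new element, total weight = 5.7 + 7.5 + 6.7 + 2.9 + 4.7 + 8.9 + 13.6 = 50.0.
Along x: (3162.7 + 13.6·x) / 50.0 = 72 (existing moment 5.7·19 + 7.5·105 + 6.7·39 + 2.9·122 + 4.7·128 + 8.9·118 = 3162.7) ⇒ x = (3600.0 − 3162.7) / 13.6 ≈ 32.15.

x ≈ 32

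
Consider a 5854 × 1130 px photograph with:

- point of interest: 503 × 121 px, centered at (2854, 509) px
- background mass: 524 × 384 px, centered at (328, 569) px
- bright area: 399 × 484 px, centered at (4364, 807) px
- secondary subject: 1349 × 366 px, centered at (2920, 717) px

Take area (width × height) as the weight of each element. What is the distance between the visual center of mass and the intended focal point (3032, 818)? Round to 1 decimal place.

≈ 393.2 px

Areas → weights: point of interest 503·121 = 60863, background mass 524·384 = 201216, bright area 399·484 = 193116, secondary subject 1349·366 = 493734; Σw = 948929.
x: (60863·2854 + 201216·328 + 193116·4364 + 493734·2920) / 948929 = 2524163354 / 948929 ≈ 2660.01
y: (60863·509 + 201216·569 + 193116·807 + 493734·717) / 948929 = 655323061 / 948929 ≈ 690.59
Relative to (3032, 818): Δ = (-371.99, -127.41); |Δ| = √(-371.99² + -127.41²) ≈ 393.20.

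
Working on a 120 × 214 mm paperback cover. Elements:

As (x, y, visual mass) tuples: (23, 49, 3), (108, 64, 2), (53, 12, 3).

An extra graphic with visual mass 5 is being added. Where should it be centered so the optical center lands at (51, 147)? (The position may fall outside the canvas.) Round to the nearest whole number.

(44, 320)

With the extra graphic, Σw becomes 3 + 2 + 3 + 5 = 13.
x: target moment 13×51 = 663; current 3·23 + 2·108 + 3·53 = 444; the extra graphic supplies 219, so x = 219/5 ≈ 43.80.
y: target moment 13×147 = 1911; current 3·49 + 2·64 + 3·12 = 311; the extra graphic supplies 1600, so y = 1600/5 ≈ 320.00.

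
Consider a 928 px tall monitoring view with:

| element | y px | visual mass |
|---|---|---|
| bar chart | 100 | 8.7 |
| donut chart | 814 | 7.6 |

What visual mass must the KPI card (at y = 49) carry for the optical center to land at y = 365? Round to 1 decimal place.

Fixed elements: Σw = 8.7 + 7.6 = 16.3, Σw·y = 8.7·100 + 7.6·814 = 7056.4.
Balance at y = 365 requires (7056.4 + w·49) / (16.3 + w) = 365.
Solving: w = (365·16.3 − 7056.4) / (49 − 365) = -1106.9 / -316 ≈ 3.50.

w ≈ 3.5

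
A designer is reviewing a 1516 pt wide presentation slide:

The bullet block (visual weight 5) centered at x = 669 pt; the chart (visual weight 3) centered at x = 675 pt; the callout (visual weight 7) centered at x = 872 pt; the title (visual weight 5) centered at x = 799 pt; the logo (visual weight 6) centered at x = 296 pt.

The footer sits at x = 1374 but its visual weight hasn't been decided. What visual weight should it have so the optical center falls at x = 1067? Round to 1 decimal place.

Existing Σw = 26 (5 + 3 + 7 + 5 + 6); existing moment 5·669 + 3·675 + 7·872 + 5·799 + 6·296 = 17245.
Set Σw·x/Σw = 1067: (17245 + 1374w) = 1067·(26 + w).
So w = (1067·26 − 17245)/(1374 − 1067) = 10497/307 ≈ 34.19.

w ≈ 34.2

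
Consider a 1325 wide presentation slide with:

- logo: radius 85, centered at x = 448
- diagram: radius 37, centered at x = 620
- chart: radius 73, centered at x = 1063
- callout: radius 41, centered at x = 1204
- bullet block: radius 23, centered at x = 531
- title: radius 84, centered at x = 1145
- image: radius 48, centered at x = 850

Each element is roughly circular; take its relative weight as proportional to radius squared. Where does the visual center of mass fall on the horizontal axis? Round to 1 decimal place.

r² weights: logo 85² = 7225, diagram 37² = 1369, chart 73² = 5329, callout 41² = 1681, bullet block 23² = 529, title 84² = 7056, image 48² = 2304. Total = 25493.
x: (7225·448 + 1369·620 + 5329·1063 + 1681·1204 + 529·531 + 7056·1145 + 2304·850) / 25493 = 22092650 / 25493 ≈ 866.62

x ≈ 866.6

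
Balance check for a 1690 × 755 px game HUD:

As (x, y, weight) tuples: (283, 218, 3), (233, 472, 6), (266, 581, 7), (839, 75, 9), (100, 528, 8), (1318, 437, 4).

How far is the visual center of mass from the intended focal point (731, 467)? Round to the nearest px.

Total weight = 3 + 6 + 7 + 9 + 8 + 4 = 37.
Σw·x = 3·283 + 6·233 + 7·266 + 9·839 + 8·100 + 4·1318 = 17732, so x̄ = 17732/37 ≈ 479.24.
Σw·y = 3·218 + 6·472 + 7·581 + 9·75 + 8·528 + 4·437 = 14200, so ȳ = 14200/37 ≈ 383.78.
Relative to (731, 467): Δ = (-251.76, -83.22); |Δ| = √(-251.76² + -83.22²) ≈ 265.15.

≈ 265 px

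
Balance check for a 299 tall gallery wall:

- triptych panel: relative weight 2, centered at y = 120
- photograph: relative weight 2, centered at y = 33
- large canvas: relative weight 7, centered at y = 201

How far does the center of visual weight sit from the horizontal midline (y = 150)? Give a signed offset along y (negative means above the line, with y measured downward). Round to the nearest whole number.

≈ 6

Total weight = 2 + 2 + 7 = 11.
y: (2·120 + 2·33 + 7·201) / 11 = 1713 / 11 ≈ 155.73
Offset from y = 150: 155.73 − 150 ≈ 5.73.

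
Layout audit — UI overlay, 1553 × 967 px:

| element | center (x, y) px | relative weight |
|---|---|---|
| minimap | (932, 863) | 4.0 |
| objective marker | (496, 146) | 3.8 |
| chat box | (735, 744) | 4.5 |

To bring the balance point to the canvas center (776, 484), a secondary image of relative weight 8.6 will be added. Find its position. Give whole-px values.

New total weight: (4.0 + 3.8 + 4.5) + 8.6 = 20.9.
x: target moment 20.9×776 = 16218.4; current 4.0·932 + 3.8·496 + 4.5·735 = 8920.3; the secondary image supplies 7298.1, so x = 7298.1/8.6 ≈ 848.62.
y: target moment 20.9×484 = 10115.6; current 4.0·863 + 3.8·146 + 4.5·744 = 7354.8; the secondary image supplies 2760.8, so y = 2760.8/8.6 ≈ 321.02.

(849, 321)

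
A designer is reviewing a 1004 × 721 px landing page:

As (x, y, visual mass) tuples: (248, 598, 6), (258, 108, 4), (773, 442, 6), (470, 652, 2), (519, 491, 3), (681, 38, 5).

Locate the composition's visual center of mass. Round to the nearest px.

Total weight = 6 + 4 + 6 + 2 + 3 + 5 = 26.
Σw·x = 13060; x̄ = 13060/26 ≈ 502.31.
y: moment 9639 / weight 26 ≈ 370.73

(502, 371)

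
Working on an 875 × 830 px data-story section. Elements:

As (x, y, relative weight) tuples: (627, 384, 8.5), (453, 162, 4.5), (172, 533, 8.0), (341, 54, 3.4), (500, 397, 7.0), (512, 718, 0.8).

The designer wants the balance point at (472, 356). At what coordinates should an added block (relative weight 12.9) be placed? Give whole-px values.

(579, 330)

With the added block, Σw becomes 8.5 + 4.5 + 8.0 + 3.4 + 7.0 + 0.8 + 12.9 = 45.1.
x: need Σw·x = 45.1·472 = 21287.2. Existing = 8.5·627 + 4.5·453 + 8.0·172 + 3.4·341 + 7.0·500 + 0.8·512 = 13813.0. Remainder 7474.2 / 12.9 ≈ 579.40.
y: need Σw·y = 45.1·356 = 16055.6. Existing = 8.5·384 + 4.5·162 + 8.0·533 + 3.4·54 + 7.0·397 + 0.8·718 = 11794.0. Remainder 4261.6 / 12.9 ≈ 330.36.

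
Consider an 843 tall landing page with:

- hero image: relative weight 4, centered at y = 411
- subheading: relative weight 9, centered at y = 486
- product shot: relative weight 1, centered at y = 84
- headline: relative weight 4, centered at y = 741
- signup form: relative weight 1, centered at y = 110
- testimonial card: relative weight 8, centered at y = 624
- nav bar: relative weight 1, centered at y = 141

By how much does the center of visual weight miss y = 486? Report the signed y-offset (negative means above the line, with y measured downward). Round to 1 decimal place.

≈ 25.0

Weights sum to 4 + 9 + 1 + 4 + 1 + 8 + 1 = 28.
y: moment 14309 / weight 28 ≈ 511.04
Against y = 486, that's 511.04 − 486 = 25.04.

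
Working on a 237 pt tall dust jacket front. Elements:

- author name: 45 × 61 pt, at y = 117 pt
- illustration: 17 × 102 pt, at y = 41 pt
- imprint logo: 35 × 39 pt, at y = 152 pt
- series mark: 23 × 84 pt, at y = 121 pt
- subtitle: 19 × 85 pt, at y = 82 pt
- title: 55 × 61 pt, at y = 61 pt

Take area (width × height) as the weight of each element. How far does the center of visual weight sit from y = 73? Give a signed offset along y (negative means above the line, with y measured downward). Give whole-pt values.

Taking area as weight: author name 45·61 = 2745, illustration 17·102 = 1734, imprint logo 35·39 = 1365, series mark 23·84 = 1932, subtitle 19·85 = 1615, title 55·61 = 3355. Sum 12746.
Σw·y = 2745·117 + 1734·41 + 1365·152 + 1932·121 + 1615·82 + 3355·61 = 1170596, so ȳ = 1170596/12746 ≈ 91.84.
Difference: 91.84 − 73 ≈ 18.84.

≈ 19 pt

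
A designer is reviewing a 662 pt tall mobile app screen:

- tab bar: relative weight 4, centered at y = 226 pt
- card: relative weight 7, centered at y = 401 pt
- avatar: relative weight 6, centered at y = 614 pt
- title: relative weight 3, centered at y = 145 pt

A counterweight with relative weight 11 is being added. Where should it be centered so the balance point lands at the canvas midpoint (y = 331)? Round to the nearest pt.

With the counterweight, Σw becomes 4 + 7 + 6 + 3 + 11 = 31.
y: need Σw·y = 31·331 = 10261. Existing = 4·226 + 7·401 + 6·614 + 3·145 = 7830. Remainder 2431 / 11 ≈ 221.00.

y ≈ 221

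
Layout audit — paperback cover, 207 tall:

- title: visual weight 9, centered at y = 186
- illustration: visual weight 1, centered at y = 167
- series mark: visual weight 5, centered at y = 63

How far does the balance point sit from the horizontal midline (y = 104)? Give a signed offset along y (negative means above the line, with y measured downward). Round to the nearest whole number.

≈ 40

Σw = 9 + 1 + 5 = 15.
y-moment: 9·186 + 1·167 + 5·63 = 2156; centroid 2156/15 ≈ 143.73.
Difference: 143.73 − 104 ≈ 39.73.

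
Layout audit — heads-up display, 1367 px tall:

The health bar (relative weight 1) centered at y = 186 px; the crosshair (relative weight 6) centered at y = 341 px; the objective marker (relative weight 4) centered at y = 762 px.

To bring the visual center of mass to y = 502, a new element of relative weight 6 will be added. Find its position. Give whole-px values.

y ≈ 542

With the new element, Σw becomes 1 + 6 + 4 + 6 = 17.
y: need Σw·y = 17·502 = 8534. Existing = 1·186 + 6·341 + 4·762 = 5280. Remainder 3254 / 6 ≈ 542.33.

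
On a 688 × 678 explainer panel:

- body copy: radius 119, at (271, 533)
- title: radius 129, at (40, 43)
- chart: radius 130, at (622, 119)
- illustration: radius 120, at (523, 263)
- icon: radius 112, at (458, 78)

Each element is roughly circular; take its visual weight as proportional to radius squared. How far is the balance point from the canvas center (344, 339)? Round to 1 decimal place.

≈ 141.9

r² weights: body copy 119² = 14161, title 129² = 16641, chart 130² = 16900, illustration 120² = 14400, icon 112² = 12544. Total = 74646.
x: (14161·271 + 16641·40 + 16900·622 + 14400·523 + 12544·458) / 74646 = 28291423 / 74646 ≈ 379.01
y: (14161·533 + 16641·43 + 16900·119 + 14400·263 + 12544·78) / 74646 = 15040108 / 74646 ≈ 201.49
From (344, 339): dx = 35.01, dy = -137.51, so the distance is √(dx²+dy²) ≈ 141.90.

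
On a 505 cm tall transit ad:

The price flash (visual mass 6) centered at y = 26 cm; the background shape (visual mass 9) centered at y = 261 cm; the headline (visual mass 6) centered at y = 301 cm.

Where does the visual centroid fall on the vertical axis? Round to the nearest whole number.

y ≈ 205

Weights sum to 6 + 9 + 6 = 21.
Σw·y = 6·26 + 9·261 + 6·301 = 4311, so ȳ = 4311/21 ≈ 205.29.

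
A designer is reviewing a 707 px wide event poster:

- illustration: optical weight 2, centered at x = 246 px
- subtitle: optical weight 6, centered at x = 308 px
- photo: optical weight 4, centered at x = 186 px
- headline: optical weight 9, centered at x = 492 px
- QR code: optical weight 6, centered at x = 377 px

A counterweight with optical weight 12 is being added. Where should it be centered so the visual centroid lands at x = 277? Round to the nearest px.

With the counterweight, Σw becomes 2 + 6 + 4 + 9 + 6 + 12 = 39.
x: target moment 39×277 = 10803; current 2·246 + 6·308 + 4·186 + 9·492 + 6·377 = 9774; the counterweight supplies 1029, so x = 1029/12 ≈ 85.75.

x ≈ 86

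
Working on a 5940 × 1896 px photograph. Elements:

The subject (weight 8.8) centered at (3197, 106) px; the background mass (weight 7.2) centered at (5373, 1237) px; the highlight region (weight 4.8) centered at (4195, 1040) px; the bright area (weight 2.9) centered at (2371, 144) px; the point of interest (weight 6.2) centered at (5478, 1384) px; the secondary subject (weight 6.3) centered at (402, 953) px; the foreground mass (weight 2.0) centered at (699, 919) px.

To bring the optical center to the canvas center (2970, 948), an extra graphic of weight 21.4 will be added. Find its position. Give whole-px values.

(2116, 1160)

With the extra graphic, Σw becomes 8.8 + 7.2 + 4.8 + 2.9 + 6.2 + 6.3 + 2.0 + 21.4 = 59.6.
x: need Σw·x = 59.6·2970 = 177012.0. Existing = 8.8·3197 + 7.2·5373 + 4.8·4195 + 2.9·2371 + 6.2·5478 + 6.3·402 + 2.0·699 = 131725.3. Remainder 45286.7 / 21.4 ≈ 2116.20.
y: need Σw·y = 59.6·948 = 56500.8. Existing = 8.8·106 + 7.2·1237 + 4.8·1040 + 2.9·144 + 6.2·1384 + 6.3·953 + 2.0·919 = 31671.5. Remainder 24829.3 / 21.4 ≈ 1160.25.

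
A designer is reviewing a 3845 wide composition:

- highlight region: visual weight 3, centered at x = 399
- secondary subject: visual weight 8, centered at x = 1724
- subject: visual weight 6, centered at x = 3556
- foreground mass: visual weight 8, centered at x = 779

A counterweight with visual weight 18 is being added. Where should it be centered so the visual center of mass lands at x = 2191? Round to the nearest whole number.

x ≈ 2870

New total weight: (3 + 8 + 6 + 8) + 18 = 43.
x: target moment 43×2191 = 94213; current 3·399 + 8·1724 + 6·3556 + 8·779 = 42557; the counterweight supplies 51656, so x = 51656/18 ≈ 2869.78.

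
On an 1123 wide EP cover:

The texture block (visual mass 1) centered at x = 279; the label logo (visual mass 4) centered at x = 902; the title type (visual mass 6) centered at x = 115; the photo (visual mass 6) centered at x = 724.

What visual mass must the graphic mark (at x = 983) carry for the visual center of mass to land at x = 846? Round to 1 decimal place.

w ≈ 39.9

Known weights sum to 1 + 4 + 6 + 6 = 17; their moment is 1·279 + 4·902 + 6·115 + 6·724 = 8921.
Set Σw·x/Σw = 846: (8921 + 983w) = 846·(17 + w).
Solving: w = (846·17 − 8921) / (983 − 846) = 5461 / 137 ≈ 39.86.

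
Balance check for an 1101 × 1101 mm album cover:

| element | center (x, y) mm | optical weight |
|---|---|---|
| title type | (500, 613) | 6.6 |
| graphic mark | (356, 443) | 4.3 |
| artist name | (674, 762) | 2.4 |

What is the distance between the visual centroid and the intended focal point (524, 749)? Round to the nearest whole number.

Σw = 6.6 + 4.3 + 2.4 = 13.3.
Σw·x = 6.6·500 + 4.3·356 + 2.4·674 = 6448.4, so x̄ = 6448.4/13.3 ≈ 484.84.
Σw·y = 6.6·613 + 4.3·443 + 2.4·762 = 7779.5, so ȳ = 7779.5/13.3 ≈ 584.92.
Relative to (524, 749): Δ = (-39.16, -164.08); |Δ| = √(-39.16² + -164.08²) ≈ 168.68.

≈ 169 mm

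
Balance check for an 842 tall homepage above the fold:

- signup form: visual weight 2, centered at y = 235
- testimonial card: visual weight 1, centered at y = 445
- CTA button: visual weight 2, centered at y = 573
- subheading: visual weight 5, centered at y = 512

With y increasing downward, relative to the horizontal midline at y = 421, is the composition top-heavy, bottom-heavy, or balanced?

bottom-heavy

Total weight = 2 + 1 + 2 + 5 = 10.
Σw·y = 2·235 + 1·445 + 2·573 + 5·512 = 4621, so ȳ = 4621/10 ≈ 462.10.
462.1 lies below (larger y than) the midline 421, so the layout is bottom-heavy.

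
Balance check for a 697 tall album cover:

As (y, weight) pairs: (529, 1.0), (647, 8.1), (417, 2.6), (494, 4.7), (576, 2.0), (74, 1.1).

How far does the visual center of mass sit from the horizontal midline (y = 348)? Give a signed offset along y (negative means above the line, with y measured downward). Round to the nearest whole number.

Total weight = 1.0 + 8.1 + 2.6 + 4.7 + 2.0 + 1.1 = 19.5.
y: (1.0·529 + 8.1·647 + 2.6·417 + 4.7·494 + 2.0·576 + 1.1·74) / 19.5 = 10409.1 / 19.5 ≈ 533.80
Offset from y = 348: 533.80 − 348 ≈ 185.80.

≈ 186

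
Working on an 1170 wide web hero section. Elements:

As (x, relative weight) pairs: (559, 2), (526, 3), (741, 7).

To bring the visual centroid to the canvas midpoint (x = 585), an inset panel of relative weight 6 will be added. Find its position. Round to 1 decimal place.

x ≈ 441.2

After adding the inset panel, total weight = 2 + 3 + 7 + 6 = 18.
x: need Σw·x = 18·585 = 10530. Existing = 2·559 + 3·526 + 7·741 = 7883. Remainder 2647 / 6 ≈ 441.17.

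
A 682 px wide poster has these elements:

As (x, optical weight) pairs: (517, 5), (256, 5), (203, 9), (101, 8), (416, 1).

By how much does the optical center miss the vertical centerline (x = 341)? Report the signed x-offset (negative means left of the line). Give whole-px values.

Total weight = 5 + 5 + 9 + 8 + 1 = 28.
Σw·x = 5·517 + 5·256 + 9·203 + 8·101 + 1·416 = 6916, so x̄ = 6916/28 ≈ 247.00.
Against x = 341, that's 247.00 − 341 = -94.00.

≈ -94 px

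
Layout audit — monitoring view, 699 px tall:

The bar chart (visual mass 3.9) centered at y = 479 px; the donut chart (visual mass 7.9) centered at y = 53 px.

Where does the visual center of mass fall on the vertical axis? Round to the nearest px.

y ≈ 194

Σw = 3.9 + 7.9 = 11.8.
Σw·y = 3.9·479 + 7.9·53 = 2286.8, so ȳ = 2286.8/11.8 ≈ 193.80.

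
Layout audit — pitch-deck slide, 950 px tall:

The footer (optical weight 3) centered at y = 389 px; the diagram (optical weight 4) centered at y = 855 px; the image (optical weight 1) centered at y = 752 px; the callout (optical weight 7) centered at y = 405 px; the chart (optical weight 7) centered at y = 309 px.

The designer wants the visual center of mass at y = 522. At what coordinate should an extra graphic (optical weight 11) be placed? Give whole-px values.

After adding the extra graphic, total weight = 3 + 4 + 1 + 7 + 7 + 11 = 33.
y: need Σw·y = 33·522 = 17226. Existing = 3·389 + 4·855 + 1·752 + 7·405 + 7·309 = 10337. Remainder 6889 / 11 ≈ 626.27.

y ≈ 626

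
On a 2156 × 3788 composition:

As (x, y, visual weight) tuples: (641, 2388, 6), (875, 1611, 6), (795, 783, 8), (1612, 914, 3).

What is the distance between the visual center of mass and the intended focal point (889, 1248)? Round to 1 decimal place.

≈ 186.9

Weights sum to 6 + 6 + 8 + 3 = 23.
x: (6·641 + 6·875 + 8·795 + 3·1612) / 23 = 20292 / 23 ≈ 882.26
y: (6·2388 + 6·1611 + 8·783 + 3·914) / 23 = 33000 / 23 ≈ 1434.78
Relative to (889, 1248): Δ = (-6.74, 186.78); |Δ| = √(-6.74² + 186.78²) ≈ 186.90.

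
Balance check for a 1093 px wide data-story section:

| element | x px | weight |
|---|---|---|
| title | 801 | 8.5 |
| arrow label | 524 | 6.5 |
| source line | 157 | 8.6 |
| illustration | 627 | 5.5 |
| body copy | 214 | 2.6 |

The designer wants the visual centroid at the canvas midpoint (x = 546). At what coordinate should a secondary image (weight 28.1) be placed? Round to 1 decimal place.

x ≈ 607.9

New total weight: (8.5 + 6.5 + 8.6 + 5.5 + 2.6) + 28.1 = 59.8.
x: target moment 59.8×546 = 32650.8; current 8.5·801 + 6.5·524 + 8.6·157 + 5.5·627 + 2.6·214 = 15569.6; the secondary image supplies 17081.2, so x = 17081.2/28.1 ≈ 607.87.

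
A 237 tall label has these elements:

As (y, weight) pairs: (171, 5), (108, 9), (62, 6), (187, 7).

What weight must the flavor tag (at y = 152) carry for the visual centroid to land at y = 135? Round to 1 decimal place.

Existing Σw = 27 (5 + 9 + 6 + 7); existing moment 5·171 + 9·108 + 6·62 + 7·187 = 3508.
For the centroid to hit 135: (3508 + w·152) / (27 + w) = 135.
Solving: w = (135·27 − 3508) / (152 − 135) = 137 / 17 ≈ 8.06.

w ≈ 8.1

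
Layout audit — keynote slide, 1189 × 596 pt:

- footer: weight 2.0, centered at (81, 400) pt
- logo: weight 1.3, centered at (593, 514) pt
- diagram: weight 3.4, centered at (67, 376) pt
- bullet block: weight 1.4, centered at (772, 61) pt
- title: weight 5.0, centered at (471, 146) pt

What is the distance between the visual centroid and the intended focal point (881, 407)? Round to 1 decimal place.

Total weight = 2.0 + 1.3 + 3.4 + 1.4 + 5.0 = 13.1.
x: (2.0·81 + 1.3·593 + 3.4·67 + 1.4·772 + 5.0·471) / 13.1 = 4596.5 / 13.1 ≈ 350.88
y: (2.0·400 + 1.3·514 + 3.4·376 + 1.4·61 + 5.0·146) / 13.1 = 3562.0 / 13.1 ≈ 271.91
Relative to (881, 407): Δ = (-530.12, -135.09); |Δ| = √(-530.12² + -135.09²) ≈ 547.06.

≈ 547.1 pt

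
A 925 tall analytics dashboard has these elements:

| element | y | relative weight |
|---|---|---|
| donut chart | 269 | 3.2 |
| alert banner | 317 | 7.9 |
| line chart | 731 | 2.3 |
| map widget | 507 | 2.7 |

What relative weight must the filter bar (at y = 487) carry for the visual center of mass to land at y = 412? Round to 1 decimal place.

w ≈ 2.9

Known weights sum to 3.2 + 7.9 + 2.3 + 2.7 = 16.1; their moment is 3.2·269 + 7.9·317 + 2.3·731 + 2.7·507 = 6415.3.
Set Σw·y/Σw = 412: (6415.3 + 487w) = 412·(16.1 + w).
Solving: w = (412·16.1 − 6415.3) / (487 − 412) = 217.9 / 75 ≈ 2.91.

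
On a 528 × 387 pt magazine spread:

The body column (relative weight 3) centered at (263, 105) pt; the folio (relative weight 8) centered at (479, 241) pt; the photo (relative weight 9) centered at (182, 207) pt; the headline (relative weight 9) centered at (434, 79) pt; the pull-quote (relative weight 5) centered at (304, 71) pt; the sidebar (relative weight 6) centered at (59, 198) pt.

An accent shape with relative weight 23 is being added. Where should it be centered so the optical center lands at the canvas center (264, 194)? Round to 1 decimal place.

(199.7, 254.9)

New total weight: (3 + 8 + 9 + 9 + 5 + 6) + 23 = 63.
Along x: (12039 + 23·x) / 63 = 264 (existing moment 3·263 + 8·479 + 9·182 + 9·434 + 5·304 + 6·59 = 12039) ⇒ x = (16632 − 12039) / 23 ≈ 199.70.
Along y: (6360 + 23·y) / 63 = 194 (existing moment 3·105 + 8·241 + 9·207 + 9·79 + 5·71 + 6·198 = 6360) ⇒ y = (12222 − 6360) / 23 ≈ 254.87.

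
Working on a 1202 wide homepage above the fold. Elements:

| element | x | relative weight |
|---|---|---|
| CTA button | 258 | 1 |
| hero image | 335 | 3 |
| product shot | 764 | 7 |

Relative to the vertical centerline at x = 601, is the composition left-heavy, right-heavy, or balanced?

balanced

Weights sum to 1 + 3 + 7 = 11.
x-moment: 1·258 + 3·335 + 7·764 = 6611; centroid 6611/11 ≈ 601.00.
601.00 = 601 exactly: balanced.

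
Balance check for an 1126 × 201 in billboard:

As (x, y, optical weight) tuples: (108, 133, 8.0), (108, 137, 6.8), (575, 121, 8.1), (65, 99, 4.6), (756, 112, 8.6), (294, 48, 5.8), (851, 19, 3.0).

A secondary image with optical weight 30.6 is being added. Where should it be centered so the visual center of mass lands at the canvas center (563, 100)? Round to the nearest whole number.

With the secondary image, Σw becomes 8.0 + 6.8 + 8.1 + 4.6 + 8.6 + 5.8 + 3.0 + 30.6 = 75.5.
x: target moment 75.5×563 = 42506.5; current 8.0·108 + 6.8·108 + 8.1·575 + 4.6·65 + 8.6·756 + 5.8·294 + 3.0·851 = 17314.7; the secondary image supplies 25191.8, so x = 25191.8/30.6 ≈ 823.26.
y: target moment 75.5×100 = 7550.0; current 8.0·133 + 6.8·137 + 8.1·121 + 4.6·99 + 8.6·112 + 5.8·48 + 3.0·19 = 4729.7; the secondary image supplies 2820.3, so y = 2820.3/30.6 ≈ 92.17.

(823, 92)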